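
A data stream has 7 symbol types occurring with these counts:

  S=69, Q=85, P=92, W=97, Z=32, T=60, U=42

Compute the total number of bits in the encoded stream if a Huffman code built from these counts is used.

1316

Build the Huffman tree bottom-up:
Z(32) + U(42) → 74
T(60) + S(69) → 129
74 + Q(85) → 159
P(92) + W(97) → 189
129 + 159 → 288
189 + 288 → 477
Total encoded bits = sum of merged weights = 74 + 129 + 159 + 189 + 288 + 477 = 1316.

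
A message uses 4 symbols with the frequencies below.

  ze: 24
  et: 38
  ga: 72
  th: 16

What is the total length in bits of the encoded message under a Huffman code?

268

Merge the two smallest weights repeatedly:
th(16) + ze(24) → 40
et(38) + 40 → 78
ga(72) + 78 → 150
Total encoded bits = sum of merged weights = 40 + 78 + 150 = 268.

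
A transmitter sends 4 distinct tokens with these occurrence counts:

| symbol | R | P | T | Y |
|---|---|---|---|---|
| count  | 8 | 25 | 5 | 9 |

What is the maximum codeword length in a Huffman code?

Merge the two lowest-weight nodes at each step:
combine T(5), R(8) → 13
combine Y(9), 13 → 22
combine 22, P(25) → 47
Maximum depth reached is 3.

3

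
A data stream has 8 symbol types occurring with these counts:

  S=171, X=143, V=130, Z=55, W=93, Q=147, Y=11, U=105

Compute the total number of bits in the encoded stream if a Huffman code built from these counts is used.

Greedily combine the two least-frequent nodes:
Y(11) + Z(55) → 66
66 + W(93) → 159
U(105) + V(130) → 235
X(143) + Q(147) → 290
159 + S(171) → 330
235 + 290 → 525
330 + 525 → 855
Total encoded bits = sum of merged weights = 66 + 159 + 235 + 290 + 330 + 525 + 855 = 2460.

2460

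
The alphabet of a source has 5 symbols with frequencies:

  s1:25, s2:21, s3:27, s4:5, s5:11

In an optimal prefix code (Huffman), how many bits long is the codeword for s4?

Build the tree from the bottom:
merge s4(5) and s5(11): 16
merge 16 and s2(21): 37
merge s1(25) and s3(27): 52
merge 37 and 52: 89
The subtree containing s4 is merged 3 times, so code length = 3.

3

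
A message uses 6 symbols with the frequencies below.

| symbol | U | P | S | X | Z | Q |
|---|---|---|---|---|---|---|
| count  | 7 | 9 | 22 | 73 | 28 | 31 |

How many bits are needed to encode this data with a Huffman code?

380

Greedily combine the two least-frequent nodes:
combine U(7), P(9) → 16
combine 16, S(22) → 38
combine Z(28), Q(31) → 59
combine 38, 59 → 97
combine X(73), 97 → 170
The encoded length is the sum of every internal node's weight: 16 + 38 + 59 + 97 + 170 = 380 bits.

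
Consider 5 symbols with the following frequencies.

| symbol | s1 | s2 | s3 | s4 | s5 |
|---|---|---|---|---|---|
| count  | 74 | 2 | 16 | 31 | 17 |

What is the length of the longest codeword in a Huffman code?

4

Merge the two lowest-weight nodes at each step:
combine s2(2), s3(16) → 18
combine s5(17), 18 → 35
combine s4(31), 35 → 66
combine 66, s1(74) → 140
The first pair merged (s2, s3) ends up deepest, at depth 4.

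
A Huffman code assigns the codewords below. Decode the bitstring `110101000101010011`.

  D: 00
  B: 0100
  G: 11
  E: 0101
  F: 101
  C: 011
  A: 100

GEDEBG

Read left to right; each codeword is recognised as soon as it completes (prefix code):
  11→G | 0101→E | 00→D | 0101→E | 0100→B | 11→G
Decoded message: GEDEBG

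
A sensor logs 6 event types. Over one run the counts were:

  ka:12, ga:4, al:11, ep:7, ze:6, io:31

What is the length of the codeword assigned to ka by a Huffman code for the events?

Build the tree from the bottom:
combine ga(4), ze(6) → 10
combine ep(7), 10 → 17
combine al(11), ka(12) → 23
combine 17, 23 → 40
combine io(31), 40 → 71
The subtree containing ka is merged 3 times, so code length = 3.

3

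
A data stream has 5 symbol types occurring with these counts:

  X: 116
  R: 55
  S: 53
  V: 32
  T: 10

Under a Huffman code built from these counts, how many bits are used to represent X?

1

Huffman merges, smallest pair first:
merge T(10) and V(32): 42
merge 42 and S(53): 95
merge R(55) and 95: 150
merge X(116) and 150: 266
X is a child of the root — depth 1, so its codeword is a single bit.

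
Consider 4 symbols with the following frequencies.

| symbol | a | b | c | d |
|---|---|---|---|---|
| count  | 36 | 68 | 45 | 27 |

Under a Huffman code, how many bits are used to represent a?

3

Repeatedly merge the two smallest:
d(27) + a(36) → 63
c(45) + 63 → 108
b(68) + 108 → 176
a's leaf is at depth 3, giving a 3-bit codeword.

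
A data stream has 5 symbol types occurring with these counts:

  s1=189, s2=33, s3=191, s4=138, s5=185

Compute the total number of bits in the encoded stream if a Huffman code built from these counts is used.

Greedily combine the two least-frequent nodes:
s2(33) + s4(138) → 171
171 + s5(185) → 356
s1(189) + s3(191) → 380
356 + 380 → 736
Total encoded bits = sum of merged weights = 171 + 356 + 380 + 736 = 1643.

1643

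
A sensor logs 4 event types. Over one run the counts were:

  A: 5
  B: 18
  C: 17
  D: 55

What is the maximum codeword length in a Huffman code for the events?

Merge the two lowest-weight nodes at each step:
A(5) + C(17) → 22
B(18) + 22 → 40
40 + D(55) → 95
The first pair merged (A, C) ends up deepest, at depth 3.

3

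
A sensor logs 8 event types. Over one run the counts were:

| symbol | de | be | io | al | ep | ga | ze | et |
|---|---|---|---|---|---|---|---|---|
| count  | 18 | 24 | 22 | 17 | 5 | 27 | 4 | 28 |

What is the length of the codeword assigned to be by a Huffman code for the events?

Build the tree from the bottom:
merge ze(4) and ep(5): 9
merge 9 and al(17): 26
merge de(18) and io(22): 40
merge be(24) and 26: 50
merge ga(27) and et(28): 55
merge 40 and 50: 90
merge 55 and 90: 145
be sits 3 levels below the root, so its codeword is 3 bits.

3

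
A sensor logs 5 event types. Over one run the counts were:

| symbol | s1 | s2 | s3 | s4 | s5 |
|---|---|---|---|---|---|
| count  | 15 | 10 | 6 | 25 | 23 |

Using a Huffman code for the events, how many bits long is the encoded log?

Greedily combine the two least-frequent nodes:
s3(6) + s2(10) → 16
s1(15) + 16 → 31
s5(23) + s4(25) → 48
31 + 48 → 79
Each symbol's bit-cost is frequency × depth; summing gives 174 bits (equivalently 16 + 31 + 48 + 79).

174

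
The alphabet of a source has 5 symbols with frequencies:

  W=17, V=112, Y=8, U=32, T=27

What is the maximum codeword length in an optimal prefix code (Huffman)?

4

Merge the two lowest-weight nodes at each step:
combine Y(8), W(17) → 25
combine 25, T(27) → 52
combine U(32), 52 → 84
combine 84, V(112) → 196
Maximum depth reached is 4.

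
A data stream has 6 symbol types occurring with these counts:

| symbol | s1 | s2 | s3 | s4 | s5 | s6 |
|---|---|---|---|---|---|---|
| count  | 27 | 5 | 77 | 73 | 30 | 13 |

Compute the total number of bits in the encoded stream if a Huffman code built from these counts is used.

511

Build the Huffman tree bottom-up:
combine s2(5), s6(13) → 18
combine 18, s1(27) → 45
combine s5(30), 45 → 75
combine s4(73), 75 → 148
combine s3(77), 148 → 225
The encoded length is the sum of every internal node's weight: 18 + 45 + 75 + 148 + 225 = 511 bits.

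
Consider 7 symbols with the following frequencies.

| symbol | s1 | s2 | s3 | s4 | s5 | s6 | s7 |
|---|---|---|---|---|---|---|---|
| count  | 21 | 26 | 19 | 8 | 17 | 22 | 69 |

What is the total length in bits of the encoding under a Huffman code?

473

Greedily combine the two least-frequent nodes:
merge s4(8) and s5(17): 25
merge s3(19) and s1(21): 40
merge s6(22) and 25: 47
merge s2(26) and 40: 66
merge 47 and 66: 113
merge s7(69) and 113: 182
Total encoded bits = sum of merged weights = 25 + 40 + 47 + 66 + 113 + 182 = 473.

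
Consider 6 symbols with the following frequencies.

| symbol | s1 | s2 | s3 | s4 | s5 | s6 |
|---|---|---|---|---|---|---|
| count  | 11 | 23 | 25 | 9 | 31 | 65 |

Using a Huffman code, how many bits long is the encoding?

382

Merge the two smallest weights repeatedly:
s4(9) + s1(11) → 20
20 + s2(23) → 43
s3(25) + s5(31) → 56
43 + 56 → 99
s6(65) + 99 → 164
Each symbol's bit-cost is frequency × depth; summing gives 382 bits (equivalently 20 + 43 + 56 + 99 + 164).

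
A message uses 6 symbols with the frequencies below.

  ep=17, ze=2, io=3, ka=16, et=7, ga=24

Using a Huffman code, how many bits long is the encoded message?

Greedily combine the two least-frequent nodes:
ze(2) + io(3) → 5
5 + et(7) → 12
12 + ka(16) → 28
ep(17) + ga(24) → 41
28 + 41 → 69
The encoded length is the sum of every internal node's weight: 5 + 12 + 28 + 41 + 69 = 155 bits.

155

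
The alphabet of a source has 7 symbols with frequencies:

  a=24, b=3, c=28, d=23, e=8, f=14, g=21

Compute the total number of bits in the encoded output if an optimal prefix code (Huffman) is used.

Merge the two smallest weights repeatedly:
combine b(3), e(8) → 11
combine 11, f(14) → 25
combine g(21), d(23) → 44
combine a(24), 25 → 49
combine c(28), 44 → 72
combine 49, 72 → 121
The encoded length is the sum of every internal node's weight: 11 + 25 + 44 + 49 + 72 + 121 = 322 bits.

322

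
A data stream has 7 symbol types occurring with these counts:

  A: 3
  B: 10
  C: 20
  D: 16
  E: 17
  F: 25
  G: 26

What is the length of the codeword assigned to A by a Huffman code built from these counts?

4

Build the tree from the bottom:
combine A(3), B(10) → 13
combine 13, D(16) → 29
combine E(17), C(20) → 37
combine F(25), G(26) → 51
combine 29, 37 → 66
combine 51, 66 → 117
A sits 4 levels below the root, so its codeword is 4 bits.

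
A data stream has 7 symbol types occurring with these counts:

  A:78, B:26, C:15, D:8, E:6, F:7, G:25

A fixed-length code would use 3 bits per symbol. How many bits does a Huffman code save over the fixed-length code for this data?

Fixed-length: 3 bits × 165 symbols = 495 bits.
Huffman merges:
merge E(6) and F(7): 13
merge D(8) and 13: 21
merge C(15) and 21: 36
merge G(25) and B(26): 51
merge 36 and 51: 87
merge A(78) and 87: 165
Huffman total = 13 + 21 + 36 + 51 + 87 + 165 = 373 bits.
Saving = 495 − 373 = 122 bits.

122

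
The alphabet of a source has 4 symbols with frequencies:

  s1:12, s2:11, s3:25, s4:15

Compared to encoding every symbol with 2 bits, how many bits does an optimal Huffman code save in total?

2

Fixed-length: 2 bits × 63 symbols = 126 bits.
Huffman merges:
combine s2(11), s1(12) → 23
combine s4(15), 23 → 38
combine s3(25), 38 → 63
Huffman total = 23 + 38 + 63 = 124 bits.
Saving = 126 − 124 = 2 bits.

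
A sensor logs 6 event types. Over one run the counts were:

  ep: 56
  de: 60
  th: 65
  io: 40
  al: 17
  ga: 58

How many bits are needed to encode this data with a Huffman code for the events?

762

Greedily combine the two least-frequent nodes:
al(17) + io(40) → 57
ep(56) + 57 → 113
ga(58) + de(60) → 118
th(65) + 113 → 178
118 + 178 → 296
The encoded length is the sum of every internal node's weight: 57 + 113 + 118 + 178 + 296 = 762 bits.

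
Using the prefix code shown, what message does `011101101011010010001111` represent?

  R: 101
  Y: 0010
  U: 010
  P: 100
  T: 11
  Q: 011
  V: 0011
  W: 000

Read left to right; each codeword is recognised as soon as it completes (prefix code):
  011→Q | 101→R | 101→R | 011→Q | 010→U | 010→U | 0011→V | 11→T
Decoded message: QRRQUUVT

QRRQUUVT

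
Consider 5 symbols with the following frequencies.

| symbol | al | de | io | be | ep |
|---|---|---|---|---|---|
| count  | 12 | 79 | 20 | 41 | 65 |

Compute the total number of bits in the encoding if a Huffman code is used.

Greedily combine the two least-frequent nodes:
merge al(12) and io(20): 32
merge 32 and be(41): 73
merge ep(65) and 73: 138
merge de(79) and 138: 217
Each symbol's bit-cost is frequency × depth; summing gives 460 bits (equivalently 32 + 73 + 138 + 217).

460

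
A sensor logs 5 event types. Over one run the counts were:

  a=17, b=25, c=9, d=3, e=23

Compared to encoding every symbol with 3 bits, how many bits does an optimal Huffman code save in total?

Fixed-length: 3 bits × 77 symbols = 231 bits.
Huffman merges:
d(3) + c(9) → 12
12 + a(17) → 29
e(23) + b(25) → 48
29 + 48 → 77
Huffman total = 12 + 29 + 48 + 77 = 166 bits.
Saving = 231 − 166 = 65 bits.

65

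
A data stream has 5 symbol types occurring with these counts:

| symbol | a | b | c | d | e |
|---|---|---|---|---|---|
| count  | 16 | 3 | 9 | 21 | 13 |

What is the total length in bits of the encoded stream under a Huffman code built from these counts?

136

Build the Huffman tree bottom-up:
b(3) + c(9) → 12
12 + e(13) → 25
a(16) + d(21) → 37
25 + 37 → 62
Total encoded bits = sum of merged weights = 12 + 25 + 37 + 62 = 136.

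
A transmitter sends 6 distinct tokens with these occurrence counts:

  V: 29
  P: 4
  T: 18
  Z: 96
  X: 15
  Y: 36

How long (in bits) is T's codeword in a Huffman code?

3

Repeatedly merge the two smallest:
combine P(4), X(15) → 19
combine T(18), 19 → 37
combine V(29), Y(36) → 65
combine 37, 65 → 102
combine Z(96), 102 → 198
The subtree containing T is merged 3 times, so code length = 3.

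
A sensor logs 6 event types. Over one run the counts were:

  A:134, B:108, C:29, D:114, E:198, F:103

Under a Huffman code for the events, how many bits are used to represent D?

Repeatedly merge the two smallest:
C(29) + F(103) → 132
B(108) + D(114) → 222
132 + A(134) → 266
E(198) + 222 → 420
266 + 420 → 686
D sits 3 levels below the root, so its codeword is 3 bits.

3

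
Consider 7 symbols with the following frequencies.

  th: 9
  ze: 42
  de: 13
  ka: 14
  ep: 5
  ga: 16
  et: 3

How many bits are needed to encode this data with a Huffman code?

Build the Huffman tree bottom-up:
et(3) + ep(5) → 8
8 + th(9) → 17
de(13) + ka(14) → 27
ga(16) + 17 → 33
27 + 33 → 60
ze(42) + 60 → 102
Each symbol's bit-cost is frequency × depth; summing gives 247 bits (equivalently 8 + 17 + 27 + 33 + 60 + 102).

247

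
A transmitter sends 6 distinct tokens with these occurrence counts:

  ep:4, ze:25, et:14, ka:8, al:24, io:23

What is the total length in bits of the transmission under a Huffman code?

234

Greedily combine the two least-frequent nodes:
combine ep(4), ka(8) → 12
combine 12, et(14) → 26
combine io(23), al(24) → 47
combine ze(25), 26 → 51
combine 47, 51 → 98
The encoded length is the sum of every internal node's weight: 12 + 26 + 47 + 51 + 98 = 234 bits.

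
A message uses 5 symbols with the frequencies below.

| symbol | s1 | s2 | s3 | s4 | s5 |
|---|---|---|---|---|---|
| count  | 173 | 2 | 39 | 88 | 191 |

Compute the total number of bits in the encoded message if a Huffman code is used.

965

Merge the two smallest weights repeatedly:
s2(2) + s3(39) → 41
41 + s4(88) → 129
129 + s1(173) → 302
s5(191) + 302 → 493
Total encoded bits = sum of merged weights = 41 + 129 + 302 + 493 = 965.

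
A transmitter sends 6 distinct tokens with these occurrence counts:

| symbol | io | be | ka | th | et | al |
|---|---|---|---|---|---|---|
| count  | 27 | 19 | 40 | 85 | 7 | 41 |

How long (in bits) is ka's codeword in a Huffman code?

3

Huffman merges, smallest pair first:
merge et(7) and be(19): 26
merge 26 and io(27): 53
merge ka(40) and al(41): 81
merge 53 and 81: 134
merge th(85) and 134: 219
The subtree containing ka is merged 3 times, so code length = 3.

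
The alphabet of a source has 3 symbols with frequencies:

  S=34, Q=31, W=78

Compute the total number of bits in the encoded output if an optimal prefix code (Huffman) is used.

208

Build the Huffman tree bottom-up:
combine Q(31), S(34) → 65
combine 65, W(78) → 143
The encoded length is the sum of every internal node's weight: 65 + 143 = 208 bits.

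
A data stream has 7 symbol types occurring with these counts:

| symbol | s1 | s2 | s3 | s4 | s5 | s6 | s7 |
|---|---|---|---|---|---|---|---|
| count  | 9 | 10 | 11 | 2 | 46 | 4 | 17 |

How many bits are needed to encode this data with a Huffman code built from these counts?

Greedily combine the two least-frequent nodes:
combine s4(2), s6(4) → 6
combine 6, s1(9) → 15
combine s2(10), s3(11) → 21
combine 15, s7(17) → 32
combine 21, 32 → 53
combine s5(46), 53 → 99
The encoded length is the sum of every internal node's weight: 6 + 15 + 21 + 32 + 53 + 99 = 226 bits.

226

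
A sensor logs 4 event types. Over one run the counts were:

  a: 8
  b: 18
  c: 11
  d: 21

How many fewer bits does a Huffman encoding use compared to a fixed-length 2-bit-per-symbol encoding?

Fixed-length: 2 bits × 58 symbols = 116 bits.
Huffman merges:
merge a(8) and c(11): 19
merge b(18) and 19: 37
merge d(21) and 37: 58
Huffman total = 19 + 37 + 58 = 114 bits.
Saving = 116 − 114 = 2 bits.

2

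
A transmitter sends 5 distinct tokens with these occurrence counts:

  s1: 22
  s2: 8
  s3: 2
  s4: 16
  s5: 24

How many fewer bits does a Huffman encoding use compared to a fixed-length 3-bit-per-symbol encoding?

62

Fixed-length: 3 bits × 72 symbols = 216 bits.
Huffman merges:
s3(2) + s2(8) → 10
10 + s4(16) → 26
s1(22) + s5(24) → 46
26 + 46 → 72
Huffman total = 10 + 26 + 46 + 72 = 154 bits.
Saving = 216 − 154 = 62 bits.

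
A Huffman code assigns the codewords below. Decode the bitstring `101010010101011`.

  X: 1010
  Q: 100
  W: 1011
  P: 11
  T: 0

Read left to right; each codeword is recognised as soon as it completes (prefix code):
  1010→X | 100→Q | 1010→X | 1011→W
Decoded message: XQXW

XQXW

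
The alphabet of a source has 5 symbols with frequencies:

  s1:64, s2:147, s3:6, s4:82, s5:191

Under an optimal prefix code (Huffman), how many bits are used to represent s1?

Huffman merges, smallest pair first:
s3(6) + s1(64) → 70
70 + s4(82) → 152
s2(147) + 152 → 299
s5(191) + 299 → 490
s1 sits 4 levels below the root, so its codeword is 4 bits.

4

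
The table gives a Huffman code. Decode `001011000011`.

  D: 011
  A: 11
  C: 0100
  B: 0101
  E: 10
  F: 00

Read left to right; each codeword is recognised as soon as it completes (prefix code):
  00→F | 10→E | 11→A | 00→F | 00→F | 11→A
Decoded message: FEAFFA

FEAFFA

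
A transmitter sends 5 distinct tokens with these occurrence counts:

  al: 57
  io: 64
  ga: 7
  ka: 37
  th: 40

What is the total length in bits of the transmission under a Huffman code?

Build the Huffman tree bottom-up:
combine ga(7), ka(37) → 44
combine th(40), 44 → 84
combine al(57), io(64) → 121
combine 84, 121 → 205
Total encoded bits = sum of merged weights = 44 + 84 + 121 + 205 = 454.

454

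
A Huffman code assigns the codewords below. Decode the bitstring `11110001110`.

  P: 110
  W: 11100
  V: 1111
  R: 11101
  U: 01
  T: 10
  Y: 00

Read left to right; each codeword is recognised as soon as it completes (prefix code):
  1111→V | 00→Y | 01→U | 110→P
Decoded message: VYUP

VYUP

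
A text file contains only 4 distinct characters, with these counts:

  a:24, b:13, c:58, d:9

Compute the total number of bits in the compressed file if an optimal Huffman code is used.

172

Merge the two smallest weights repeatedly:
d(9) + b(13) → 22
22 + a(24) → 46
46 + c(58) → 104
Total encoded bits = sum of merged weights = 22 + 46 + 104 = 172.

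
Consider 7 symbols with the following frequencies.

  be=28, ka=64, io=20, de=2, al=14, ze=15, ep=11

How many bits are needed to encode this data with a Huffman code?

Merge the two smallest weights repeatedly:
merge de(2) and ep(11): 13
merge 13 and al(14): 27
merge ze(15) and io(20): 35
merge 27 and be(28): 55
merge 35 and 55: 90
merge ka(64) and 90: 154
Each symbol's bit-cost is frequency × depth; summing gives 374 bits (equivalently 13 + 27 + 35 + 55 + 90 + 154).

374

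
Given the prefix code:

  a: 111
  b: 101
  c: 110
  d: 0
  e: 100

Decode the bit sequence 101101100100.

bbee

Read left to right; each codeword is recognised as soon as it completes (prefix code):
  101→b | 101→b | 100→e | 100→e
Decoded message: bbee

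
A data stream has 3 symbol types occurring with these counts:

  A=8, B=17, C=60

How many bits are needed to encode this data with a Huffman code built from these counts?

110

Build the Huffman tree bottom-up:
combine A(8), B(17) → 25
combine 25, C(60) → 85
Each symbol's bit-cost is frequency × depth; summing gives 110 bits (equivalently 25 + 85).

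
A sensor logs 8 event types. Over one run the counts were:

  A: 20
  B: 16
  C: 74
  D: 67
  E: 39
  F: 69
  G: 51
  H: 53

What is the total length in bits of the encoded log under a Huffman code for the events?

Merge the two smallest weights repeatedly:
merge B(16) and A(20): 36
merge 36 and E(39): 75
merge G(51) and H(53): 104
merge D(67) and F(69): 136
merge C(74) and 75: 149
merge 104 and 136: 240
merge 149 and 240: 389
Total encoded bits = sum of merged weights = 36 + 75 + 104 + 136 + 149 + 240 + 389 = 1129.

1129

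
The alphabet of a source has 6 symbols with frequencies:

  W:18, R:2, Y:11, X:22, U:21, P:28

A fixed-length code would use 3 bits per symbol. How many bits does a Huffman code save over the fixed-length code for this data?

Fixed-length: 3 bits × 102 symbols = 306 bits.
Huffman merges:
R(2) + Y(11) → 13
13 + W(18) → 31
U(21) + X(22) → 43
P(28) + 31 → 59
43 + 59 → 102
Huffman total = 13 + 31 + 43 + 59 + 102 = 248 bits.
Saving = 306 − 248 = 58 bits.

58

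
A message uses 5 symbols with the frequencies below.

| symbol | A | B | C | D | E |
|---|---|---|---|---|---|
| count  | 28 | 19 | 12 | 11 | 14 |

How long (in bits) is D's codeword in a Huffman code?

3

Repeatedly merge the two smallest:
combine D(11), C(12) → 23
combine E(14), B(19) → 33
combine 23, A(28) → 51
combine 33, 51 → 84
D's leaf is at depth 3, giving a 3-bit codeword.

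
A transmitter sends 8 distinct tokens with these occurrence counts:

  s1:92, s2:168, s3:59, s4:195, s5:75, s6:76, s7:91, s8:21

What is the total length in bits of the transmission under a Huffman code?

Build the Huffman tree bottom-up:
combine s8(21), s3(59) → 80
combine s5(75), s6(76) → 151
combine 80, s7(91) → 171
combine s1(92), 151 → 243
combine s2(168), 171 → 339
combine s4(195), 243 → 438
combine 339, 438 → 777
The encoded length is the sum of every internal node's weight: 80 + 151 + 171 + 243 + 339 + 438 + 777 = 2199 bits.

2199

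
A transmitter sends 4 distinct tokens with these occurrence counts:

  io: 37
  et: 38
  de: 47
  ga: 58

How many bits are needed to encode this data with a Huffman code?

Greedily combine the two least-frequent nodes:
combine io(37), et(38) → 75
combine de(47), ga(58) → 105
combine 75, 105 → 180
Total encoded bits = sum of merged weights = 75 + 105 + 180 = 360.

360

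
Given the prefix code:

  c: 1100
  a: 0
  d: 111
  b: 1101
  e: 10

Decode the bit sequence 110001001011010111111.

caeaebadd

Read left to right; each codeword is recognised as soon as it completes (prefix code):
  1100→c | 0→a | 10→e | 0→a | 10→e | 1101→b | 0→a | 111→d | 111→d
Decoded message: caeaebadd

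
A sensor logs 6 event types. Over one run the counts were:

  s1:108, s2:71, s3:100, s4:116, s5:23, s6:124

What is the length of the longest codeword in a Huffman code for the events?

Merge the two lowest-weight nodes at each step:
merge s5(23) and s2(71): 94
merge 94 and s3(100): 194
merge s1(108) and s4(116): 224
merge s6(124) and 194: 318
merge 224 and 318: 542
The first pair merged (s5, s2) ends up deepest, at depth 4.

4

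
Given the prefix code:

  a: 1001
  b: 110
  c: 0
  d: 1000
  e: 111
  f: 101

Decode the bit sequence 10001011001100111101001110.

Read left to right; each codeword is recognised as soon as it completes (prefix code):
  1000→d | 101→f | 1001→a | 1001→a | 111→e | 0→c | 1001→a | 110→b
Decoded message: dfaaecab

dfaaecab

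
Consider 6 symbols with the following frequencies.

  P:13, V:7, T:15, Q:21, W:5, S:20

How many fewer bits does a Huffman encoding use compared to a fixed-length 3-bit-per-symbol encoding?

Fixed-length: 3 bits × 81 symbols = 243 bits.
Huffman merges:
merge W(5) and V(7): 12
merge 12 and P(13): 25
merge T(15) and S(20): 35
merge Q(21) and 25: 46
merge 35 and 46: 81
Huffman total = 12 + 25 + 35 + 46 + 81 = 199 bits.
Saving = 243 − 199 = 44 bits.

44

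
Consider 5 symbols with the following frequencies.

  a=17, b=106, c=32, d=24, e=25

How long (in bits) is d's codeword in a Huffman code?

Huffman merges, smallest pair first:
merge a(17) and d(24): 41
merge e(25) and c(32): 57
merge 41 and 57: 98
merge 98 and b(106): 204
d sits 3 levels below the root, so its codeword is 3 bits.

3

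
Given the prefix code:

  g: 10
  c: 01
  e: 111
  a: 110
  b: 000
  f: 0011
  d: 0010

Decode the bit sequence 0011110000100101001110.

fabgccfg

Read left to right; each codeword is recognised as soon as it completes (prefix code):
  0011→f | 110→a | 000→b | 10→g | 01→c | 01→c | 0011→f | 10→g
Decoded message: fabgccfg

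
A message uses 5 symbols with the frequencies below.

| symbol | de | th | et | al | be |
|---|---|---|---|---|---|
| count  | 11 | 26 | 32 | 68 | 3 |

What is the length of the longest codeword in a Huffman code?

4

Merge the two lowest-weight nodes at each step:
merge be(3) and de(11): 14
merge 14 and th(26): 40
merge et(32) and 40: 72
merge al(68) and 72: 140
The rarest symbols sit at the bottom; the longest codeword is 4 bits.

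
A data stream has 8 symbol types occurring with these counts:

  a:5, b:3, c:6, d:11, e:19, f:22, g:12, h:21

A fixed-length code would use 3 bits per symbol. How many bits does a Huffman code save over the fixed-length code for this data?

21

Fixed-length: 3 bits × 99 symbols = 297 bits.
Huffman merges:
merge b(3) and a(5): 8
merge c(6) and 8: 14
merge d(11) and g(12): 23
merge 14 and e(19): 33
merge h(21) and f(22): 43
merge 23 and 33: 56
merge 43 and 56: 99
Huffman total = 8 + 14 + 23 + 33 + 43 + 56 + 99 = 276 bits.
Saving = 297 − 276 = 21 bits.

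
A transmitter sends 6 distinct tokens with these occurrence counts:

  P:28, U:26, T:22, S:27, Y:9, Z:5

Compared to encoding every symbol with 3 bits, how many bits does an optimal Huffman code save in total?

Fixed-length: 3 bits × 117 symbols = 351 bits.
Huffman merges:
merge Z(5) and Y(9): 14
merge 14 and T(22): 36
merge U(26) and S(27): 53
merge P(28) and 36: 64
merge 53 and 64: 117
Huffman total = 14 + 36 + 53 + 64 + 117 = 284 bits.
Saving = 351 − 284 = 67 bits.

67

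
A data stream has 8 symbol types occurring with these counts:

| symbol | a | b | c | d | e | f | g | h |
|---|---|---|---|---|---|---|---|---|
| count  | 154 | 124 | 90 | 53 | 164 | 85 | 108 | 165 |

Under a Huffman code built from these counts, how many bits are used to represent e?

3

Build the tree from the bottom:
combine d(53), f(85) → 138
combine c(90), g(108) → 198
combine b(124), 138 → 262
combine a(154), e(164) → 318
combine h(165), 198 → 363
combine 262, 318 → 580
combine 363, 580 → 943
e sits 3 levels below the root, so its codeword is 3 bits.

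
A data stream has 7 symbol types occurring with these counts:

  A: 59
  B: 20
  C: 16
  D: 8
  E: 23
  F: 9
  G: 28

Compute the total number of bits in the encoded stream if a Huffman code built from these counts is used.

Greedily combine the two least-frequent nodes:
merge D(8) and F(9): 17
merge C(16) and 17: 33
merge B(20) and E(23): 43
merge G(28) and 33: 61
merge 43 and A(59): 102
merge 61 and 102: 163
The encoded length is the sum of every internal node's weight: 17 + 33 + 43 + 61 + 102 + 163 = 419 bits.

419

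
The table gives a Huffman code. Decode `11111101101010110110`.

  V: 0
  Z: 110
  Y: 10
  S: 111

SSVZYYZZ

Read left to right; each codeword is recognised as soon as it completes (prefix code):
  111→S | 111→S | 0→V | 110→Z | 10→Y | 10→Y | 110→Z | 110→Z
Decoded message: SSVZYYZZ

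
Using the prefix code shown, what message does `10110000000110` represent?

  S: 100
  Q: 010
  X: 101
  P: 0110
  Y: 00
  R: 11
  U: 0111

XSYYP

Read left to right; each codeword is recognised as soon as it completes (prefix code):
  101→X | 100→S | 00→Y | 00→Y | 0110→P
Decoded message: XSYYP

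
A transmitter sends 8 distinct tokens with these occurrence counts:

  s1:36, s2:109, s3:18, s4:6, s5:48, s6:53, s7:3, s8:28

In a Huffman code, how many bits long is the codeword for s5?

Build the tree from the bottom:
s7(3) + s4(6) → 9
9 + s3(18) → 27
27 + s8(28) → 55
s1(36) + s5(48) → 84
s6(53) + 55 → 108
84 + 108 → 192
s2(109) + 192 → 301
s5 sits 3 levels below the root, so its codeword is 3 bits.

3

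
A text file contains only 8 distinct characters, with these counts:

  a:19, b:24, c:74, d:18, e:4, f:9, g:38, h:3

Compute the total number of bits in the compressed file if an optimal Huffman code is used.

Build the Huffman tree bottom-up:
combine h(3), e(4) → 7
combine 7, f(9) → 16
combine 16, d(18) → 34
combine a(19), b(24) → 43
combine 34, g(38) → 72
combine 43, 72 → 115
combine c(74), 115 → 189
Total encoded bits = sum of merged weights = 7 + 16 + 34 + 43 + 72 + 115 + 189 = 476.

476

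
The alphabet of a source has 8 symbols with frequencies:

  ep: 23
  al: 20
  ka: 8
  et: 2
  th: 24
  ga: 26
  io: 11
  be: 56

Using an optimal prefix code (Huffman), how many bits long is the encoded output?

459

Greedily combine the two least-frequent nodes:
merge et(2) and ka(8): 10
merge 10 and io(11): 21
merge al(20) and 21: 41
merge ep(23) and th(24): 47
merge ga(26) and 41: 67
merge 47 and be(56): 103
merge 67 and 103: 170
Each symbol's bit-cost is frequency × depth; summing gives 459 bits (equivalently 10 + 21 + 41 + 47 + 67 + 103 + 170).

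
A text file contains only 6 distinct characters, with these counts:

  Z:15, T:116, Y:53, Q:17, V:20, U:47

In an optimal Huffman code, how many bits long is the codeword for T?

1

Huffman merges, smallest pair first:
Z(15) + Q(17) → 32
V(20) + 32 → 52
U(47) + 52 → 99
Y(53) + 99 → 152
T(116) + 152 → 268
T sits one level below the root: a 1-bit codeword.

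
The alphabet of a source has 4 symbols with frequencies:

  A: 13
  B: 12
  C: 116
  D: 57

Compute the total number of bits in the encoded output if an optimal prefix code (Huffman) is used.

Merge the two smallest weights repeatedly:
combine B(12), A(13) → 25
combine 25, D(57) → 82
combine 82, C(116) → 198
Each symbol's bit-cost is frequency × depth; summing gives 305 bits (equivalently 25 + 82 + 198).

305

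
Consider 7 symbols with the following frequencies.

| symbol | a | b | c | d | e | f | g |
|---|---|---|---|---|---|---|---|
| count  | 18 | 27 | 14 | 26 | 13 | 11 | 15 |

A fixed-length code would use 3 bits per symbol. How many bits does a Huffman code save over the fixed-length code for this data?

29

Fixed-length: 3 bits × 124 symbols = 372 bits.
Huffman merges:
combine f(11), e(13) → 24
combine c(14), g(15) → 29
combine a(18), 24 → 42
combine d(26), b(27) → 53
combine 29, 42 → 71
combine 53, 71 → 124
Huffman total = 24 + 29 + 42 + 53 + 71 + 124 = 343 bits.
Saving = 372 − 343 = 29 bits.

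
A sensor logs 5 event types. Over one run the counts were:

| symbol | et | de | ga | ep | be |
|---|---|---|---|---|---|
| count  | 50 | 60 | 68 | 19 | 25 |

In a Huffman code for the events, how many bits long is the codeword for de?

2

Repeatedly merge the two smallest:
ep(19) + be(25) → 44
44 + et(50) → 94
de(60) + ga(68) → 128
94 + 128 → 222
de's leaf is at depth 2, giving a 2-bit codeword.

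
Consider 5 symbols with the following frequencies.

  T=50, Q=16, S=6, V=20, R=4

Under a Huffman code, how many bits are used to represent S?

Build the tree from the bottom:
R(4) + S(6) → 10
10 + Q(16) → 26
V(20) + 26 → 46
46 + T(50) → 96
S's leaf is at depth 4, giving a 4-bit codeword.

4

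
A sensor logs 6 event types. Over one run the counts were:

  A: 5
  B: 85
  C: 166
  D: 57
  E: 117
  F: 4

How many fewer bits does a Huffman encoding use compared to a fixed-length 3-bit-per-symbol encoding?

Fixed-length: 3 bits × 434 symbols = 1302 bits.
Huffman merges:
F(4) + A(5) → 9
9 + D(57) → 66
66 + B(85) → 151
E(117) + 151 → 268
C(166) + 268 → 434
Huffman total = 9 + 66 + 151 + 268 + 434 = 928 bits.
Saving = 1302 − 928 = 374 bits.

374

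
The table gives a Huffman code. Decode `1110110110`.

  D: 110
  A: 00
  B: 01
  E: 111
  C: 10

Read left to right; each codeword is recognised as soon as it completes (prefix code):
  111→E | 01→B | 10→C | 110→D
Decoded message: EBCD

EBCD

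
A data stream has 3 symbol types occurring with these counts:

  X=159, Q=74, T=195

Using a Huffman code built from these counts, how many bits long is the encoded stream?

Merge the two smallest weights repeatedly:
Q(74) + X(159) → 233
T(195) + 233 → 428
The encoded length is the sum of every internal node's weight: 233 + 428 = 661 bits.

661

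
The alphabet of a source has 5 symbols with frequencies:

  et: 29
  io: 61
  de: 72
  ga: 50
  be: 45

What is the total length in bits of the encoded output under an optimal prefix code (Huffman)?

Build the Huffman tree bottom-up:
combine et(29), be(45) → 74
combine ga(50), io(61) → 111
combine de(72), 74 → 146
combine 111, 146 → 257
Each symbol's bit-cost is frequency × depth; summing gives 588 bits (equivalently 74 + 111 + 146 + 257).

588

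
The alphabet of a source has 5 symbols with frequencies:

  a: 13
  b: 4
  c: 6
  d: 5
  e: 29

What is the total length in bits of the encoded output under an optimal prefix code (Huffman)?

Build the Huffman tree bottom-up:
merge b(4) and d(5): 9
merge c(6) and 9: 15
merge a(13) and 15: 28
merge 28 and e(29): 57
Total encoded bits = sum of merged weights = 9 + 15 + 28 + 57 = 109.

109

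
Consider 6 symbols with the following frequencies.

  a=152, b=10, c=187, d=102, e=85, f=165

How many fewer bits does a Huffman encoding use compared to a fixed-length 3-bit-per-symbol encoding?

Fixed-length: 3 bits × 701 symbols = 2103 bits.
Huffman merges:
b(10) + e(85) → 95
95 + d(102) → 197
a(152) + f(165) → 317
c(187) + 197 → 384
317 + 384 → 701
Huffman total = 95 + 197 + 317 + 384 + 701 = 1694 bits.
Saving = 2103 − 1694 = 409 bits.

409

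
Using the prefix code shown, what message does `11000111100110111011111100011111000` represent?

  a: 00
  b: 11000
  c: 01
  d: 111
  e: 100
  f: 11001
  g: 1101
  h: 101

Read left to right; each codeword is recognised as soon as it completes (prefix code):
  11000→b | 111→d | 100→e | 1101→g | 1101→g | 111→d | 11000→b | 111→d | 11000→b
Decoded message: bdeggdbdb

bdeggdbdb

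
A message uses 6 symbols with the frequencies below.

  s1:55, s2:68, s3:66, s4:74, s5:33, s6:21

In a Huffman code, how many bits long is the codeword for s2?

2

Huffman merges, smallest pair first:
combine s6(21), s5(33) → 54
combine 54, s1(55) → 109
combine s3(66), s2(68) → 134
combine s4(74), 109 → 183
combine 134, 183 → 317
s2's leaf is at depth 2, giving a 2-bit codeword.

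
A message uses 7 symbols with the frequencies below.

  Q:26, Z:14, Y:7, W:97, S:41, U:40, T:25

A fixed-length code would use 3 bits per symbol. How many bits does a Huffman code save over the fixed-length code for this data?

Fixed-length: 3 bits × 250 symbols = 750 bits.
Huffman merges:
merge Y(7) and Z(14): 21
merge 21 and T(25): 46
merge Q(26) and U(40): 66
merge S(41) and 46: 87
merge 66 and 87: 153
merge W(97) and 153: 250
Huffman total = 21 + 46 + 66 + 87 + 153 + 250 = 623 bits.
Saving = 750 − 623 = 127 bits.

127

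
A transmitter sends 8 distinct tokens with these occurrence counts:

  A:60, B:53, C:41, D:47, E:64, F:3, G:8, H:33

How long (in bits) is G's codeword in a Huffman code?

Huffman merges, smallest pair first:
combine F(3), G(8) → 11
combine 11, H(33) → 44
combine C(41), 44 → 85
combine D(47), B(53) → 100
combine A(60), E(64) → 124
combine 85, 100 → 185
combine 124, 185 → 309
G sits 5 levels below the root, so its codeword is 5 bits.

5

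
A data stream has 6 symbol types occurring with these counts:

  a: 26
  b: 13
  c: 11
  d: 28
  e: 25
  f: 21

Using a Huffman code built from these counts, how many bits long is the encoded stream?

Build the Huffman tree bottom-up:
merge c(11) and b(13): 24
merge f(21) and 24: 45
merge e(25) and a(26): 51
merge d(28) and 45: 73
merge 51 and 73: 124
The encoded length is the sum of every internal node's weight: 24 + 45 + 51 + 73 + 124 = 317 bits.

317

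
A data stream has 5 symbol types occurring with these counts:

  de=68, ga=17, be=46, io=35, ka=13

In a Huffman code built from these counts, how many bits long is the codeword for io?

Build the tree from the bottom:
combine ka(13), ga(17) → 30
combine 30, io(35) → 65
combine be(46), 65 → 111
combine de(68), 111 → 179
The subtree containing io is merged 3 times, so code length = 3.

3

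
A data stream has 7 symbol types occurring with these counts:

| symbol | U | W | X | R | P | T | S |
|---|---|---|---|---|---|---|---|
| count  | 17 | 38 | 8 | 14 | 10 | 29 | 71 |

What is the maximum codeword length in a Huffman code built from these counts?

Merge the two lowest-weight nodes at each step:
merge X(8) and P(10): 18
merge R(14) and U(17): 31
merge 18 and T(29): 47
merge 31 and W(38): 69
merge 47 and 69: 116
merge S(71) and 116: 187
The first pair merged (X, P) ends up deepest, at depth 4.

4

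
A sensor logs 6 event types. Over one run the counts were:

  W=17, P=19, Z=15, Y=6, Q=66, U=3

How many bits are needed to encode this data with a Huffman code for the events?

255

Merge the two smallest weights repeatedly:
combine U(3), Y(6) → 9
combine 9, Z(15) → 24
combine W(17), P(19) → 36
combine 24, 36 → 60
combine 60, Q(66) → 126
Total encoded bits = sum of merged weights = 9 + 24 + 36 + 60 + 126 = 255.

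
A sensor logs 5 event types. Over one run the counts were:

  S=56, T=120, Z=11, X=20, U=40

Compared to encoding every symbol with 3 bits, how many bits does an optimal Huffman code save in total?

265

Fixed-length: 3 bits × 247 symbols = 741 bits.
Huffman merges:
combine Z(11), X(20) → 31
combine 31, U(40) → 71
combine S(56), 71 → 127
combine T(120), 127 → 247
Huffman total = 31 + 71 + 127 + 247 = 476 bits.
Saving = 741 − 476 = 265 bits.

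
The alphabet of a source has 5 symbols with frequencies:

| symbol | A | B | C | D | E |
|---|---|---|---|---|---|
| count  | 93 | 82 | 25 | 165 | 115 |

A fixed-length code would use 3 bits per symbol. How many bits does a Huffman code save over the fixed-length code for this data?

373

Fixed-length: 3 bits × 480 symbols = 1440 bits.
Huffman merges:
merge C(25) and B(82): 107
merge A(93) and 107: 200
merge E(115) and D(165): 280
merge 200 and 280: 480
Huffman total = 107 + 200 + 280 + 480 = 1067 bits.
Saving = 1440 − 1067 = 373 bits.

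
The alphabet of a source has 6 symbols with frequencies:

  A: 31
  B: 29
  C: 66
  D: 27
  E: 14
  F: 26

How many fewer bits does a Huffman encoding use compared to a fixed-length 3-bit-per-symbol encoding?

97

Fixed-length: 3 bits × 193 symbols = 579 bits.
Huffman merges:
merge E(14) and F(26): 40
merge D(27) and B(29): 56
merge A(31) and 40: 71
merge 56 and C(66): 122
merge 71 and 122: 193
Huffman total = 40 + 56 + 71 + 122 + 193 = 482 bits.
Saving = 579 − 482 = 97 bits.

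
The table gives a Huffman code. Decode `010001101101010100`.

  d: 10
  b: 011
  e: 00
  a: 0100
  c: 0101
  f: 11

Read left to right; each codeword is recognised as soon as it completes (prefix code):
  0100→a | 011→b | 011→b | 0101→c | 0100→a
Decoded message: abbca

abbca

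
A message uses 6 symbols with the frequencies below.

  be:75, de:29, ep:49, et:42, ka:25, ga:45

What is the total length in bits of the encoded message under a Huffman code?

671

Merge the two smallest weights repeatedly:
combine ka(25), de(29) → 54
combine et(42), ga(45) → 87
combine ep(49), 54 → 103
combine be(75), 87 → 162
combine 103, 162 → 265
Each symbol's bit-cost is frequency × depth; summing gives 671 bits (equivalently 54 + 87 + 103 + 162 + 265).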